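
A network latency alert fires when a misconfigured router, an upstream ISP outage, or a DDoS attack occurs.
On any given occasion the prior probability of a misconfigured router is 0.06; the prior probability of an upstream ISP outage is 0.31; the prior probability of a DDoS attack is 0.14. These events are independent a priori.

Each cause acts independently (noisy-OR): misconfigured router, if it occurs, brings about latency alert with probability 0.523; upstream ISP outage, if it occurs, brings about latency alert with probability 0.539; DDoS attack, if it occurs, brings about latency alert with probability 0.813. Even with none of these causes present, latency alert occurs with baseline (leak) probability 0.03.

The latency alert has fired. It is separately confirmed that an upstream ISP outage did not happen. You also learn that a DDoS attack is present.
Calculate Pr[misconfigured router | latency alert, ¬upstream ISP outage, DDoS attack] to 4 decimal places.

Pr[misconfigured router | latency alert, ¬upstream ISP outage, DDoS attack] ≈ 0.0665

Under noisy-OR, P(latency alert | causes) = 1 − (1−0.03)·∏(1−qᵢ) over the active causes.
P(latency alert | ¬upstream ISP outage, DDoS attack) = 0.81861*0.94 + 0.913477*0.06 = 0.769493 + 0.054809 = 0.824302
Of this, 0.054809 comes from 0.913477*0.06 (the misconfigured router=true cases).
So P(misconfigured router | latency alert, ¬upstream ISP outage, DDoS attack) = 0.054809/0.824302 ≈ 0.0665.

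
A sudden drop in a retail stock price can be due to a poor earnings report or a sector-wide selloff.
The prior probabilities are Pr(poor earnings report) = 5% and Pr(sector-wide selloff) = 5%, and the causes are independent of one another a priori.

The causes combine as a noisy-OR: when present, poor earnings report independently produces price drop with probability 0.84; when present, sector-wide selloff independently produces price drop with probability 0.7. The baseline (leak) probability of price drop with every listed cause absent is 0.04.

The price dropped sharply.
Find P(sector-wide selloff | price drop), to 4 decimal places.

P(sector-wide selloff | price drop) ≈ 0.3218

Under noisy-OR, P(price drop | causes) = 1 − (1−0.04)·∏(1−qᵢ) over the active causes.
By total probability over the 4 (poor earnings report, sector-wide selloff) configurations:
  P(price drop) = 0.04×0.95×0.95 + 0.712×0.95×0.05 + 0.8464×0.05×0.95 + 0.95392×0.05×0.05
        = 0.036100 + 0.033820 + 0.040204 + 0.002385 = 0.112509
The terms with sector-wide selloff present sum to 0.036205, so
  P(sector-wide selloff | price drop) = 0.036205 / 0.112509 ≈ 0.3218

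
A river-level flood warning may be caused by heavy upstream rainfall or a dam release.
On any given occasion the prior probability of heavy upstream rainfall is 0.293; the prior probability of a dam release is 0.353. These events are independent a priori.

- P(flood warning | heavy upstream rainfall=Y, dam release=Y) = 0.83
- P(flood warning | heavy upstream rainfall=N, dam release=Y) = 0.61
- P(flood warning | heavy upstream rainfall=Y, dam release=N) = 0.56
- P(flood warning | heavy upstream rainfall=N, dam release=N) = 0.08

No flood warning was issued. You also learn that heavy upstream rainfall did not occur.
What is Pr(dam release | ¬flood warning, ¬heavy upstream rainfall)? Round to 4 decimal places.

Pr(dam release | ¬flood warning, ¬heavy upstream rainfall) ≈ 0.1878

P(¬flood warning | ¬heavy upstream rainfall) = 0.92·0.647 + 0.39·0.353 = 0.595240 + 0.137670 = 0.732910
The dam release-present share is 0.39·0.353 = 0.137670.
So P(dam release | ¬flood warning, ¬heavy upstream rainfall) = 0.137670/0.732910 ≈ 0.1878.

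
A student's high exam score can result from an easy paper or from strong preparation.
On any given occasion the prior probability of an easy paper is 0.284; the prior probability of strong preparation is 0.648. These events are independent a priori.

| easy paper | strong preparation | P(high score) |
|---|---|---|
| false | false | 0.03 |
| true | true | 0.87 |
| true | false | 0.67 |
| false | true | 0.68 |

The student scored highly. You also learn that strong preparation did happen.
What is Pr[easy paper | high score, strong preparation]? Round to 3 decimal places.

By total probability over both values of easy paper:
  P(high score | strong preparation) = 0.68*0.716 + 0.87*0.284
        = 0.486880 + 0.247080 = 0.733960
The terms with easy paper present sum to 0.247080, so
  P(easy paper | high score, strong preparation) = 0.247080 / 0.733960 ≈ 0.337

Pr[easy paper | high score, strong preparation] ≈ 0.337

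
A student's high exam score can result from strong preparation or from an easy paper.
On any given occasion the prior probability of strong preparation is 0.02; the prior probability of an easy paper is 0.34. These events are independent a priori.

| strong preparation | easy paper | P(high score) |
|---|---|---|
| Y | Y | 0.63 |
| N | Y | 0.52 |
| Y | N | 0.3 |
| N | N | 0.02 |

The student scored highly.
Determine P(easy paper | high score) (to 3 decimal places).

P(high score) = 0.02·0.98·0.66 + 0.52·0.98·0.34 + 0.3·0.02·0.66 + 0.63·0.02·0.34 = 0.012936 + 0.173264 + 0.003960 + 0.004284 = 0.194444
Restricting to configurations with easy paper present: 0.173264 + 0.004284 = 0.177548.
P(easy paper | high score) = 0.177548 / 0.194444 ≈ 0.913

P(easy paper | high score) ≈ 0.913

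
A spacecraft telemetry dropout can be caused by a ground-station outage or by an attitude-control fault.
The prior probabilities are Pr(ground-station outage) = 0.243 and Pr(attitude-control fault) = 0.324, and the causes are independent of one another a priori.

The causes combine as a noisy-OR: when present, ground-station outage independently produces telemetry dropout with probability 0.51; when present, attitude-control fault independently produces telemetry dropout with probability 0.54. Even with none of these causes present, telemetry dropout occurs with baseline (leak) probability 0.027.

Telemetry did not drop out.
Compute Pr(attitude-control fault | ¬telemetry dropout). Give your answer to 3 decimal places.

Pr(attitude-control fault | ¬telemetry dropout) ≈ 0.181

Under noisy-OR, P(telemetry dropout | causes) = 1 − (1−0.027)·∏(1−qᵢ) over the active causes.
Numerator (weight on configurations with attitude-control fault): 0.109777 + 0.017267 = 0.127044
Normalizer over all consistent configurations: 0.973*0.757*0.676 + 0.44758*0.757*0.324 + 0.47677*0.243*0.676 + 0.219314*0.243*0.324 = 0.703277
P(attitude-control fault | ¬telemetry dropout) = 0.127044/0.703277 ≈ 0.181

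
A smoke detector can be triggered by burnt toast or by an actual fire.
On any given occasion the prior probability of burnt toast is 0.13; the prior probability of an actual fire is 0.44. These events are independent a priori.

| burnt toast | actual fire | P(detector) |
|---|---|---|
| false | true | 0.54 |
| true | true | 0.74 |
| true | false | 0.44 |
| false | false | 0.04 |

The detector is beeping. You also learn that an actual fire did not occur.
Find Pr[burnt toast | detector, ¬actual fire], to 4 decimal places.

Pr[burnt toast | detector, ¬actual fire] ≈ 0.6217

Numerator (weight on configurations with burnt toast): 0.44×0.13 = 0.057200
The normalizing constant is 0.04×0.87 + 0.44×0.13 = 0.092000
Posterior = 0.057200 / 0.092000 ≈ 0.6217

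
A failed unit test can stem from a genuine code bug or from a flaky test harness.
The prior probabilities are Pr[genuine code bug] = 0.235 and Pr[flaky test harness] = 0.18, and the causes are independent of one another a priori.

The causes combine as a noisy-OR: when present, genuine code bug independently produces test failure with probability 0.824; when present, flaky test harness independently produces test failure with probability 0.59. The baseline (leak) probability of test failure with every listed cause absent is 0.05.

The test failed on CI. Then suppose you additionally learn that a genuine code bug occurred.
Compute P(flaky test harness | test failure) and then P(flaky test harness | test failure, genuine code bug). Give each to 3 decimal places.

Under noisy-OR, P(test failure | causes) = 1 − (1−0.05)·∏(1−qᵢ) over the active causes.
Sum P(test failure|·) weighted by the priors over the 4 (genuine code bug, flaky test harness) configurations:
  P(test failure) = 0.05×0.765×0.82 + 0.6105×0.765×0.18 + 0.8328×0.235×0.82 + 0.931448×0.235×0.18
        = 0.031365 + 0.084066 + 0.160481 + 0.039400 = 0.315312
Configurations with flaky test harness contribute 0.123466, so
  P(flaky test harness | test failure) = 0.123466 / 0.315312 ≈ 0.392

With the extra evidence:
Sum P(test failure|·) weighted by the priors over both values of flaky test harness:
  P(test failure | genuine code bug) = 0.8328*0.82 + 0.931448*0.18
        = 0.682896 + 0.167661 = 0.850557
Keeping only the flaky test harness-present terms gives 0.167661, so
  P(flaky test harness | test failure, genuine code bug) = 0.167661 / 0.850557 ≈ 0.197
This is intercausal reasoning (explaining away): once genuine code bug accounts for the test failure, flaky test harness becomes less likely.

P(flaky test harness | test failure) ≈ 0.392; P(flaky test harness | test failure, genuine code bug) ≈ 0.197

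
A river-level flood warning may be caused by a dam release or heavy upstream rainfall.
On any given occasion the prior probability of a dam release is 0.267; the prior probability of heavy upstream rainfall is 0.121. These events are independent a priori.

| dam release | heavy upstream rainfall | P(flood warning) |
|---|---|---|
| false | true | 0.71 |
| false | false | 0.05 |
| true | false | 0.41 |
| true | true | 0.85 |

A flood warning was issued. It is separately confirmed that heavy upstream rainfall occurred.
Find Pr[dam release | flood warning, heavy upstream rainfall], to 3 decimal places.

P(flood warning | heavy upstream rainfall) = 0.71*0.733 + 0.85*0.267 = 0.520430 + 0.226950 = 0.747380
Restricting to configurations with dam release present: 0.85*0.267 = 0.226950.
Hence the posterior is 0.226950/0.747380 ≈ 0.304.

Pr[dam release | flood warning, heavy upstream rainfall] ≈ 0.304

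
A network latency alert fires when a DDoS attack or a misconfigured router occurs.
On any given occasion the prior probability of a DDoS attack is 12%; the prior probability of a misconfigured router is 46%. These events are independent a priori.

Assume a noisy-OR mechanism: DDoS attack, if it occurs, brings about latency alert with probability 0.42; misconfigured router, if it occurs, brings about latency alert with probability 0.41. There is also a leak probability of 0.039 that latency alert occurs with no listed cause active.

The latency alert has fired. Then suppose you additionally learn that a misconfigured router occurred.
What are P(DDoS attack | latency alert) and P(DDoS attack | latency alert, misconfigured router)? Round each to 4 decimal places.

Under noisy-OR, P(latency alert | causes) = 1 − (1−0.039)·∏(1−qᵢ) over the active causes.
P(latency alert) = 0.039×0.88×0.54 + 0.43301×0.88×0.46 + 0.44262×0.12×0.54 + 0.671146×0.12×0.46 = 0.018533 + 0.175282 + 0.028682 + 0.037047 = 0.259544
Of this, 0.065729 comes from 0.028682 + 0.037047 (the DDoS attack=true cases).
So P(DDoS attack | latency alert) = 0.065729/0.259544 ≈ 0.2532.

Now condition on the additional information:
Enumerate both values of DDoS attack and weight by the priors:
  P(latency alert | misconfigured router) = 0.43301*0.88 + 0.671146*0.12
        = 0.381049 + 0.080538 = 0.461587
The terms with DDoS attack present sum to 0.080538, so
  P(DDoS attack | latency alert, misconfigured router) = 0.080538 / 0.461587 ≈ 0.1745

P(DDoS attack | latency alert) ≈ 0.2532; P(DDoS attack | latency alert, misconfigured router) ≈ 0.1745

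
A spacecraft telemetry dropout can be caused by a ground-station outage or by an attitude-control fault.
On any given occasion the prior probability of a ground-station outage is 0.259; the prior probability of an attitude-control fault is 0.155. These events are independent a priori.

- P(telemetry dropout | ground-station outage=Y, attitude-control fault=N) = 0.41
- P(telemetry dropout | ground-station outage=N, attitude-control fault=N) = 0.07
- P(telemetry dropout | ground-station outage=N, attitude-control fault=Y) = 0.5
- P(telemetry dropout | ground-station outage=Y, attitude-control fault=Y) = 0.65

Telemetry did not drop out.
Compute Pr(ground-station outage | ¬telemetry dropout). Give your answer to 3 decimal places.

Pr(ground-station outage | ¬telemetry dropout) ≈ 0.183

P(¬telemetry dropout) = 0.93·0.741·0.845 + 0.5·0.741·0.155 + 0.59·0.259·0.845 + 0.35·0.259·0.155 = 0.582315 + 0.057427 + 0.129124 + 0.014051 = 0.782917
Of this, 0.143175 comes from 0.129124 + 0.014051 (the ground-station outage=true cases).
Hence the posterior is 0.143175/0.782917 ≈ 0.183.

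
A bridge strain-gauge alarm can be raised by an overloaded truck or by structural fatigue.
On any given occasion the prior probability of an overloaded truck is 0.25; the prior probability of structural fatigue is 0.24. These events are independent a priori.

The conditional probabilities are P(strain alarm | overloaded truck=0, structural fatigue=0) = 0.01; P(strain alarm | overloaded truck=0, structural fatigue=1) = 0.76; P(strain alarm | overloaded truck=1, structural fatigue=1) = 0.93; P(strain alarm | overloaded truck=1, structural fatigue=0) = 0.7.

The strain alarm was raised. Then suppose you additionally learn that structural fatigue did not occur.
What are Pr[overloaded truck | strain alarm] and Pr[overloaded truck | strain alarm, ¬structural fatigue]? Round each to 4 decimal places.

Pr[overloaded truck | strain alarm] ≈ 0.5699; Pr[overloaded truck | strain alarm, ¬structural fatigue] ≈ 0.9589

For the numerator, keep only overloaded truck=true terms: 0.133000 + 0.055800 = 0.188800
Denominator P(strain alarm): 0.01·0.75·0.76 + 0.76·0.75·0.24 + 0.7·0.25·0.76 + 0.93·0.25·0.24 = 0.331300
Posterior = 0.188800 / 0.331300 ≈ 0.5699

Now condition on the additional information:
P(strain alarm | ¬structural fatigue) = 0.01×0.75 + 0.7×0.25 = 0.007500 + 0.175000 = 0.182500
The overloaded truck-present share is 0.7×0.25 = 0.175000.
P(overloaded truck | strain alarm, ¬structural fatigue) = 0.175000 / 0.182500 ≈ 0.9589
Ruling out structural fatigue raises the posterior on overloaded truck — the flip side of explaining away.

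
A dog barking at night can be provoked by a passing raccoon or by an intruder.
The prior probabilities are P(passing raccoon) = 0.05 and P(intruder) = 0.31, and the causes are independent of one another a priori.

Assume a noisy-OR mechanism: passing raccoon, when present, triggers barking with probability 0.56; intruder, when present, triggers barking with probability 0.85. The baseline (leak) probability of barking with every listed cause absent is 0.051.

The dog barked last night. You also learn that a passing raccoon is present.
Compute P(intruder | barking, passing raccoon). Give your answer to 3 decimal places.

P(intruder | barking, passing raccoon) ≈ 0.420

Under noisy-OR, P(barking | causes) = 1 − (1−0.051)·∏(1−qᵢ) over the active causes.
P(barking | passing raccoon) = 0.58244*0.69 + 0.937366*0.31 = 0.401884 + 0.290583 = 0.692467
Restricting to configurations with intruder present: 0.937366*0.31 = 0.290583.
So P(intruder | barking, passing raccoon) = 0.290583/0.692467 ≈ 0.420.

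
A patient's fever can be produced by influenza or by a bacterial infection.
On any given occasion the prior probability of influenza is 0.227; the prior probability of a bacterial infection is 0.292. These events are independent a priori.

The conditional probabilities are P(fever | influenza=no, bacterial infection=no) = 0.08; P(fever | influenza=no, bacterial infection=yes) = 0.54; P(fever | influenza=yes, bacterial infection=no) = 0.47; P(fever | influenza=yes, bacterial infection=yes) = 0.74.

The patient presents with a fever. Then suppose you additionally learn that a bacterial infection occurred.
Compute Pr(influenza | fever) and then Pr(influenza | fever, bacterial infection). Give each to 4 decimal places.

Sum P(fever|·) weighted by the priors over the 4 (influenza, bacterial infection) configurations:
  P(fever) = 0.08*0.773*0.708 + 0.54*0.773*0.292 + 0.47*0.227*0.708 + 0.74*0.227*0.292
        = 0.043783 + 0.121887 + 0.075537 + 0.049050 = 0.290257
Configurations with influenza contribute 0.124587, so
  P(influenza | fever) = 0.124587 / 0.290257 ≈ 0.4292

With the extra evidence:
Numerator (weight on configurations with influenza): 0.74×0.227 = 0.167980
The normalizing constant is 0.54×0.773 + 0.74×0.227 = 0.585400
P(influenza | fever, bacterial infection) = 0.167980/0.585400 ≈ 0.2869

Pr(influenza | fever) ≈ 0.4292; Pr(influenza | fever, bacterial infection) ≈ 0.2869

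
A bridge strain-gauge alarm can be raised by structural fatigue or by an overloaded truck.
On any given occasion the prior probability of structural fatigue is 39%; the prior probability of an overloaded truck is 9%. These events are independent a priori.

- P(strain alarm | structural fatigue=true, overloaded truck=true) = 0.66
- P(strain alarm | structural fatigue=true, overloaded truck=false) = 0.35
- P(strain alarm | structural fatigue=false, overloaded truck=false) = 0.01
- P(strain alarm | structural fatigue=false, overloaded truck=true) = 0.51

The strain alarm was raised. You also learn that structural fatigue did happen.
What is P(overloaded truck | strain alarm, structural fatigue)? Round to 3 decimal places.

Sum P(strain alarm|·) weighted by the priors over both values of overloaded truck:
  P(strain alarm | structural fatigue) = 0.35×0.91 + 0.66×0.09
        = 0.318500 + 0.059400 = 0.377900
Keeping only the overloaded truck-present terms gives 0.059400, so
  P(overloaded truck | strain alarm, structural fatigue) = 0.059400 / 0.377900 ≈ 0.157

P(overloaded truck | strain alarm, structural fatigue) ≈ 0.157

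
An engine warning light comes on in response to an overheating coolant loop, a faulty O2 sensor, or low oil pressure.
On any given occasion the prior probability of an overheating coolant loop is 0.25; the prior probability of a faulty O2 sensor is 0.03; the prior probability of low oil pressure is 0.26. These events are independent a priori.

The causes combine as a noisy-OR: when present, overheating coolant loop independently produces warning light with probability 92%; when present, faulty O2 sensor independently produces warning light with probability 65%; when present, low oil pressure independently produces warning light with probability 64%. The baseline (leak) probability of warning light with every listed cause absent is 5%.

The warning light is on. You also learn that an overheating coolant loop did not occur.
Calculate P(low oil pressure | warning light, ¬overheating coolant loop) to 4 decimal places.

Under noisy-OR, P(warning light | causes) = 1 − (1−0.05)·∏(1−qᵢ) over the active causes.
Numerator (weight on configurations with low oil pressure): 0.165948 + 0.006866 = 0.172814
Normalizer over all consistent configurations: 0.05×0.97×0.74 + 0.658×0.97×0.26 + 0.6675×0.03×0.74 + 0.8803×0.03×0.26 = 0.223522
P(low oil pressure | warning light, ¬overheating coolant loop) = 0.172814/0.223522 ≈ 0.7731

P(low oil pressure | warning light, ¬overheating coolant loop) ≈ 0.7731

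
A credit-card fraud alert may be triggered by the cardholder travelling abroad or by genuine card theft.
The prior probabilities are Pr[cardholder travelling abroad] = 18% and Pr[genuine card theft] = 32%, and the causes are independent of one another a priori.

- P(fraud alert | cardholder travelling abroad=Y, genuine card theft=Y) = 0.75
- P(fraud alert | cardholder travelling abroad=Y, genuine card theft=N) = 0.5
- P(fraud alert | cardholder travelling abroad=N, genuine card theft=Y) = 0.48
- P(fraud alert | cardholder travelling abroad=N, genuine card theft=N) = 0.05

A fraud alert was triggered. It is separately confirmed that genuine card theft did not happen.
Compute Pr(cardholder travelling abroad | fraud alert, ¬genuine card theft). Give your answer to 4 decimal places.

P(fraud alert | ¬genuine card theft) = 0.05×0.82 + 0.5×0.18 = 0.041000 + 0.090000 = 0.131000
Restricting to configurations with cardholder travelling abroad present: 0.5×0.18 = 0.090000.
Hence the posterior is 0.090000/0.131000 ≈ 0.6870.

Pr(cardholder travelling abroad | fraud alert, ¬genuine card theft) ≈ 0.6870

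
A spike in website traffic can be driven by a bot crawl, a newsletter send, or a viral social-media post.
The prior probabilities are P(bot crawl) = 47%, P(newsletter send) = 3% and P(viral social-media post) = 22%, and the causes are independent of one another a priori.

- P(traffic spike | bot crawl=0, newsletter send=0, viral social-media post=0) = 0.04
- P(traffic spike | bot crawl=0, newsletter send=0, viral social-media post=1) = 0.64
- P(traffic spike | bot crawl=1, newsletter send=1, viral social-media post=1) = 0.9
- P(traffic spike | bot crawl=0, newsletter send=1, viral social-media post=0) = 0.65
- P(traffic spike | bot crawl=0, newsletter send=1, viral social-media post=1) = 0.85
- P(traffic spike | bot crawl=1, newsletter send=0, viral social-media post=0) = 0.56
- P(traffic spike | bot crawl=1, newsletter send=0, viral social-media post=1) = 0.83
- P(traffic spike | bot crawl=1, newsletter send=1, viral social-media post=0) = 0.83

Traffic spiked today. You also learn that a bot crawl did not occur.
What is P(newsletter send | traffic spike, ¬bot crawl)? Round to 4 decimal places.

P(newsletter send | traffic spike, ¬bot crawl) ≈ 0.1109

P(traffic spike | ¬bot crawl) = 0.04*0.97*0.78 + 0.64*0.97*0.22 + 0.65*0.03*0.78 + 0.85*0.03*0.22 = 0.030264 + 0.136576 + 0.015210 + 0.005610 = 0.187660
Of this, 0.020820 comes from 0.015210 + 0.005610 (the newsletter send=true cases).
P(newsletter send | traffic spike, ¬bot crawl) = 0.020820 / 0.187660 ≈ 0.1109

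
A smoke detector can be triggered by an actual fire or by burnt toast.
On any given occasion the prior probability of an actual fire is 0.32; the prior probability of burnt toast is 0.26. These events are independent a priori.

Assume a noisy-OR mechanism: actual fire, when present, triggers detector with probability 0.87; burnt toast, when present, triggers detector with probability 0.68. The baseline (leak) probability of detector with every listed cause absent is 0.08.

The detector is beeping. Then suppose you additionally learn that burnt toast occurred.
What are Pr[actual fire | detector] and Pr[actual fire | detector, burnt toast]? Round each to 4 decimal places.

Pr[actual fire | detector] ≈ 0.6362; Pr[actual fire | detector, burnt toast] ≈ 0.3908

Under noisy-OR, P(detector | causes) = 1 − (1−0.08)·∏(1−qᵢ) over the active causes.
P(detector) = 0.08×0.68×0.74 + 0.7056×0.68×0.26 + 0.8804×0.32×0.74 + 0.961728×0.32×0.26 = 0.040256 + 0.124750 + 0.208479 + 0.080016 = 0.453501
Of this, 0.288495 comes from 0.208479 + 0.080016 (the actual fire=true cases).
So P(actual fire | detector) = 0.288495/0.453501 ≈ 0.6362.

Now condition on the additional information:
P(detector | burnt toast) = 0.7056·0.68 + 0.961728·0.32 = 0.479808 + 0.307753 = 0.787561
Restricting to configurations with actual fire present: 0.961728·0.32 = 0.307753.
Hence the posterior is 0.307753/0.787561 ≈ 0.3908.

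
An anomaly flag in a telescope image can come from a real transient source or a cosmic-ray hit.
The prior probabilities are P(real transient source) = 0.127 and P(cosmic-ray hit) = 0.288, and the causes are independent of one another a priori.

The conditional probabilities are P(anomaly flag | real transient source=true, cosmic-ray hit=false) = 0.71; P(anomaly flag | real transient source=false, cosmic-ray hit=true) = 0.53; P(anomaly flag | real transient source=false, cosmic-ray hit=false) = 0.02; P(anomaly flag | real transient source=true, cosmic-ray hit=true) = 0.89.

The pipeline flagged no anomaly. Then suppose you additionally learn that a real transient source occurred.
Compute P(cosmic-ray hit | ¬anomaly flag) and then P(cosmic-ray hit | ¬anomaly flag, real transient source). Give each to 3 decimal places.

Enumerate the 4 (real transient source, cosmic-ray hit) configurations and weight by the priors:
  P(¬anomaly flag) = 0.98·0.873·0.712 + 0.47·0.873·0.288 + 0.29·0.127·0.712 + 0.11·0.127·0.288
        = 0.609144 + 0.118169 + 0.026223 + 0.004023 = 0.757559
Configurations with cosmic-ray hit contribute 0.122192, so
  P(cosmic-ray hit | ¬anomaly flag) = 0.122192 / 0.757559 ≈ 0.161

Now also conditioning on real transient source=true:
By total probability over both values of cosmic-ray hit:
  P(¬anomaly flag | real transient source) = 0.29·0.712 + 0.11·0.288
        = 0.206480 + 0.031680 = 0.238160
Configurations with cosmic-ray hit contribute 0.031680, so
  P(cosmic-ray hit | ¬anomaly flag, real transient source) = 0.031680 / 0.238160 ≈ 0.133

P(cosmic-ray hit | ¬anomaly flag) ≈ 0.161; P(cosmic-ray hit | ¬anomaly flag, real transient source) ≈ 0.133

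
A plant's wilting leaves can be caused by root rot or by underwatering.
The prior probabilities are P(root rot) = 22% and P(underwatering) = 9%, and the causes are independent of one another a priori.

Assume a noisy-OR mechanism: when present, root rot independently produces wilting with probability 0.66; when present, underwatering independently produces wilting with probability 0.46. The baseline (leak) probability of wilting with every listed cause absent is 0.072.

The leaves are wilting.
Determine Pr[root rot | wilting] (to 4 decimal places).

Pr[root rot | wilting] ≈ 0.6405

Under noisy-OR, P(wilting | causes) = 1 − (1−0.072)·∏(1−qᵢ) over the active causes.
By total probability over the 4 (root rot, underwatering) configurations:
  P(wilting) = 0.072*0.78*0.91 + 0.49888*0.78*0.09 + 0.68448*0.22*0.91 + 0.829619*0.22*0.09
        = 0.051106 + 0.035021 + 0.137033 + 0.016426 = 0.239586
Keeping only the root rot-present terms gives 0.153459, so
  P(root rot | wilting) = 0.153459 / 0.239586 ≈ 0.6405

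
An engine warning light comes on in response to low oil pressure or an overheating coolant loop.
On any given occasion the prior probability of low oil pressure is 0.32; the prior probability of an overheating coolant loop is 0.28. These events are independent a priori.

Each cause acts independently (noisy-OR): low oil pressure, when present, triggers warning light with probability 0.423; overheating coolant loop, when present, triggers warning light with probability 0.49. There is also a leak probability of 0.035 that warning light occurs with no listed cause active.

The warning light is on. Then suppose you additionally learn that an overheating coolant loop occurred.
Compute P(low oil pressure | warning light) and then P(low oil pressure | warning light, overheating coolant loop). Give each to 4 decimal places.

P(low oil pressure | warning light) ≈ 0.5936; P(low oil pressure | warning light, overheating coolant loop) ≈ 0.3989

Under noisy-OR, P(warning light | causes) = 1 − (1−0.035)·∏(1−qᵢ) over the active causes.
Enumerate the 4 (low oil pressure, overheating coolant loop) configurations and weight by the priors:
  P(warning light) = 0.035×0.68×0.72 + 0.50785×0.68×0.28 + 0.443195×0.32×0.72 + 0.716029×0.32×0.28
        = 0.017136 + 0.096695 + 0.102112 + 0.064156 = 0.280099
The terms with low oil pressure present sum to 0.166268, so
  P(low oil pressure | warning light) = 0.166268 / 0.280099 ≈ 0.5936

Now also conditioning on overheating coolant loop=true:
For the numerator, keep only low oil pressure=true terms: 0.716029*0.32 = 0.229129
Denominator P(warning light | overheating coolant loop): 0.50785*0.68 + 0.716029*0.32 = 0.574467
Posterior = 0.229129 / 0.574467 ≈ 0.3989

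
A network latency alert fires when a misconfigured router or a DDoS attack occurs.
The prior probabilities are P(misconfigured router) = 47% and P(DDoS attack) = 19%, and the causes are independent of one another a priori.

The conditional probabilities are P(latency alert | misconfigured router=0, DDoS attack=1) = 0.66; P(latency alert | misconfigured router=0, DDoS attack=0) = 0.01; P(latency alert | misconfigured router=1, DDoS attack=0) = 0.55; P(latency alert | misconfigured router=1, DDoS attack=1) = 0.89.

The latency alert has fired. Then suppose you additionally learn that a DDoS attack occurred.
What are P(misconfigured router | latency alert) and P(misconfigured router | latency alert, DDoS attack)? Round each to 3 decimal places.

Enumerate the 4 (misconfigured router, DDoS attack) configurations and weight by the priors:
  P(latency alert) = 0.01×0.53×0.81 + 0.66×0.53×0.19 + 0.55×0.47×0.81 + 0.89×0.47×0.19
        = 0.004293 + 0.066462 + 0.209385 + 0.079477 = 0.359617
Keeping only the misconfigured router-present terms gives 0.288862, so
  P(misconfigured router | latency alert) = 0.288862 / 0.359617 ≈ 0.803

With the extra evidence:
By total probability over both values of misconfigured router:
  P(latency alert | DDoS attack) = 0.66*0.53 + 0.89*0.47
        = 0.349800 + 0.418300 = 0.768100
Keeping only the misconfigured router-present terms gives 0.418300, so
  P(misconfigured router | latency alert, DDoS attack) = 0.418300 / 0.768100 ≈ 0.545
This is intercausal reasoning (explaining away): once DDoS attack accounts for the latency alert, misconfigured router becomes less likely.

P(misconfigured router | latency alert) ≈ 0.803; P(misconfigured router | latency alert, DDoS attack) ≈ 0.545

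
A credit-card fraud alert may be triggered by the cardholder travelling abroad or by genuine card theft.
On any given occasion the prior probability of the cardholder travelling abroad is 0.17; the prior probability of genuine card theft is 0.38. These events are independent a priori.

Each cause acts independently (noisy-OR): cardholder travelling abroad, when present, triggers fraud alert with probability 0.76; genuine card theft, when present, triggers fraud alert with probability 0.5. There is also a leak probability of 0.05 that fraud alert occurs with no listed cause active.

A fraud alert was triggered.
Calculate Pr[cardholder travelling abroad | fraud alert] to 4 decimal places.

Pr[cardholder travelling abroad | fraud alert] ≈ 0.4201

Under noisy-OR, P(fraud alert | causes) = 1 − (1−0.05)·∏(1−qᵢ) over the active causes.
P(fraud alert) = 0.05·0.83·0.62 + 0.525·0.83·0.38 + 0.772·0.17·0.62 + 0.886·0.17·0.38 = 0.025730 + 0.165585 + 0.081369 + 0.057236 = 0.329920
The cardholder travelling abroad-present share is 0.081369 + 0.057236 = 0.138605.
Hence the posterior is 0.138605/0.329920 ≈ 0.4201.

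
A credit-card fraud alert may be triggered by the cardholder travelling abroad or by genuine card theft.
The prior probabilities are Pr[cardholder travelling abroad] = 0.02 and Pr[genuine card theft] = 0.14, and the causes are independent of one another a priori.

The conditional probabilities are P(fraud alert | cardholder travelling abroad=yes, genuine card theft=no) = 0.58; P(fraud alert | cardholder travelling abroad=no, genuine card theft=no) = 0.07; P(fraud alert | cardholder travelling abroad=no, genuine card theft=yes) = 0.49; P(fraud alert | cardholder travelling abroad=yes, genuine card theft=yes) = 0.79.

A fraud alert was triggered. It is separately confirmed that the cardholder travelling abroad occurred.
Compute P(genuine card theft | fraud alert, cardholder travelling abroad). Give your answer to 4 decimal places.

For the numerator, keep only genuine card theft=true terms: 0.79*0.14 = 0.110600
The normalizing constant is 0.58*0.86 + 0.79*0.14 = 0.609400
Posterior = 0.110600 / 0.609400 ≈ 0.1815

P(genuine card theft | fraud alert, cardholder travelling abroad) ≈ 0.1815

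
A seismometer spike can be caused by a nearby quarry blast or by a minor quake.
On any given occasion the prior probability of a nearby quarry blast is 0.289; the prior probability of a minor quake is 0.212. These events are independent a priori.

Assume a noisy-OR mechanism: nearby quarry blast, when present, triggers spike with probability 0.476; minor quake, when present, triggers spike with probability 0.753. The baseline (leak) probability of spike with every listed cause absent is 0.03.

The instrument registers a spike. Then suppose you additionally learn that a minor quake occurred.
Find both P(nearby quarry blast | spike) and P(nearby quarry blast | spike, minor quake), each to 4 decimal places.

Under noisy-OR, P(spike | causes) = 1 − (1−0.03)·∏(1−qᵢ) over the active causes.
By total probability over the 4 (nearby quarry blast, minor quake) configurations:
  P(spike) = 0.03·0.711·0.788 + 0.76041·0.711·0.212 + 0.49172·0.289·0.788 + 0.874455·0.289·0.212
        = 0.016808 + 0.114618 + 0.111980 + 0.053576 = 0.296982
Configurations with nearby quarry blast contribute 0.165556, so
  P(nearby quarry blast | spike) = 0.165556 / 0.296982 ≈ 0.5575

Now condition on the additional information:
Numerator (weight on configurations with nearby quarry blast): 0.874455*0.289 = 0.252717
Normalizer over all consistent configurations: 0.76041*0.711 + 0.874455*0.289 = 0.793369
Posterior = 0.252717 / 0.793369 ≈ 0.3185
— minor quake explains away the evidence for nearby quarry blast.

P(nearby quarry blast | spike) ≈ 0.5575; P(nearby quarry blast | spike, minor quake) ≈ 0.3185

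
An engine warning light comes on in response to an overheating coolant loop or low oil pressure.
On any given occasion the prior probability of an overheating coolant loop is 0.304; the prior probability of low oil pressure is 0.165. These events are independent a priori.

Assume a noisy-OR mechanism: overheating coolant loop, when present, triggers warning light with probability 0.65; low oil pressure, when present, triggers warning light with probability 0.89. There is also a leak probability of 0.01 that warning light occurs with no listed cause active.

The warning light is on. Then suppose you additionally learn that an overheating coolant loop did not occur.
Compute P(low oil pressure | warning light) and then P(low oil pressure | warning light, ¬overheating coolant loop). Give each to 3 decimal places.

P(low oil pressure | warning light) ≈ 0.467; P(low oil pressure | warning light, ¬overheating coolant loop) ≈ 0.946

Under noisy-OR, P(warning light | causes) = 1 − (1−0.01)·∏(1−qᵢ) over the active causes.
Weight on low oil pressure=true, given the evidence: 0.102334 + 0.048248 = 0.150582
Denominator P(warning light): 0.01·0.696·0.835 + 0.8911·0.696·0.165 + 0.6535·0.304·0.835 + 0.961885·0.304·0.165 = 0.322278
P(low oil pressure | warning light) = 0.150582/0.322278 ≈ 0.467

With the extra evidence:
Enumerate both values of low oil pressure and weight by the priors:
  P(warning light | ¬overheating coolant loop) = 0.01×0.835 + 0.8911×0.165
        = 0.008350 + 0.147032 = 0.155382
Configurations with low oil pressure contribute 0.147032, so
  P(low oil pressure | warning light, ¬overheating coolant loop) = 0.147032 / 0.155382 ≈ 0.946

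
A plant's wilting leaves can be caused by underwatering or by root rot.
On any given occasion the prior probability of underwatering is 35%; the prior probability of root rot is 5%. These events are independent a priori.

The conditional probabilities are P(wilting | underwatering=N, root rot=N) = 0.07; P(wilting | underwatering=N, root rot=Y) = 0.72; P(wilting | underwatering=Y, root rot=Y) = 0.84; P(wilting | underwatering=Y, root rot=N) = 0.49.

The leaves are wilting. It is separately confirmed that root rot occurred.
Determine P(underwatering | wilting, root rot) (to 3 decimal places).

P(underwatering | wilting, root rot) ≈ 0.386

Sum P(wilting|·) weighted by the priors over both values of underwatering:
  P(wilting | root rot) = 0.72*0.65 + 0.84*0.35
        = 0.468000 + 0.294000 = 0.762000
Keeping only the underwatering-present terms gives 0.294000, so
  P(underwatering | wilting, root rot) = 0.294000 / 0.762000 ≈ 0.386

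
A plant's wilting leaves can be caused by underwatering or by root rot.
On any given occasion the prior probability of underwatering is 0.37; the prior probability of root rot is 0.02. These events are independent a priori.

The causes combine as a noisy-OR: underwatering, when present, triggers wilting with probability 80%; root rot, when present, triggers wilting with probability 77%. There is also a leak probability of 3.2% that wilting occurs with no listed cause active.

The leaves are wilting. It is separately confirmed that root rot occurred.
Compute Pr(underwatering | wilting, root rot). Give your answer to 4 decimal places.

Pr(underwatering | wilting, root rot) ≈ 0.4192

Under noisy-OR, P(wilting | causes) = 1 − (1−0.032)·∏(1−qᵢ) over the active causes.
P(wilting | root rot) = 0.77736×0.63 + 0.955472×0.37 = 0.489737 + 0.353525 = 0.843262
Restricting to configurations with underwatering present: 0.955472×0.37 = 0.353525.
P(underwatering | wilting, root rot) = 0.353525 / 0.843262 ≈ 0.4192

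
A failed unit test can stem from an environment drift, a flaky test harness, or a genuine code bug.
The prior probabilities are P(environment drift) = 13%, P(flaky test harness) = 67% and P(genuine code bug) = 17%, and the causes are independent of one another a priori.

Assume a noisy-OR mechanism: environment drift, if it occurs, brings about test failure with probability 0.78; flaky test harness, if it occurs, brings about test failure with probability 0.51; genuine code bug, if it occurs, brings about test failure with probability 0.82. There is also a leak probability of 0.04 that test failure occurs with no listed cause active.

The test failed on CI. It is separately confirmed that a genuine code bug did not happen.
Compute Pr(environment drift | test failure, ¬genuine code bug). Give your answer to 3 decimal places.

Under noisy-OR, P(test failure | causes) = 1 − (1−0.04)·∏(1−qᵢ) over the active causes.
For the numerator, keep only environment drift=true terms: 0.033840 + 0.078086 = 0.111926
The normalizing constant is 0.04×0.87×0.33 + 0.5296×0.87×0.67 + 0.7888×0.13×0.33 + 0.896512×0.13×0.67 = 0.432114
P(environment drift | test failure, ¬genuine code bug) = 0.111926/0.432114 ≈ 0.259

Pr(environment drift | test failure, ¬genuine code bug) ≈ 0.259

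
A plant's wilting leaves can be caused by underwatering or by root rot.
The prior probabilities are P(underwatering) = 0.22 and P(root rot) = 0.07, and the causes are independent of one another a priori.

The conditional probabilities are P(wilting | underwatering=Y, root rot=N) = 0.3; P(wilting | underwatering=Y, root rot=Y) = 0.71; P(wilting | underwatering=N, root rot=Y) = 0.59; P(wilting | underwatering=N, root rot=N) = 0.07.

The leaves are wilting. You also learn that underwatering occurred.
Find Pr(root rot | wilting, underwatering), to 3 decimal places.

Pr(root rot | wilting, underwatering) ≈ 0.151

P(wilting | underwatering) = 0.3×0.93 + 0.71×0.07 = 0.279000 + 0.049700 = 0.328700
Of this, 0.049700 comes from 0.71×0.07 (the root rot=true cases).
Hence the posterior is 0.049700/0.328700 ≈ 0.151.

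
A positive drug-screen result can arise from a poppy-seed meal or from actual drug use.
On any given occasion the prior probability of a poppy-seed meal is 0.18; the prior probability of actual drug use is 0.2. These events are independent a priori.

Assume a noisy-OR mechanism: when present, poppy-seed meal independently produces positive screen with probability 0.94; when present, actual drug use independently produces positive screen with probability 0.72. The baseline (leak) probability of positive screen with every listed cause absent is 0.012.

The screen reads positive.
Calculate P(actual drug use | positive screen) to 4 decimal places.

P(actual drug use | positive screen) ≈ 0.5180

Under noisy-OR, P(positive screen | causes) = 1 − (1−0.012)·∏(1−qᵢ) over the active causes.
By total probability over the 4 (poppy-seed meal, actual drug use) configurations:
  P(positive screen) = 0.012×0.82×0.8 + 0.72336×0.82×0.2 + 0.94072×0.18×0.8 + 0.983402×0.18×0.2
        = 0.007872 + 0.118631 + 0.135464 + 0.035402 = 0.297369
Keeping only the actual drug use-present terms gives 0.154033, so
  P(actual drug use | positive screen) = 0.154033 / 0.297369 ≈ 0.5180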